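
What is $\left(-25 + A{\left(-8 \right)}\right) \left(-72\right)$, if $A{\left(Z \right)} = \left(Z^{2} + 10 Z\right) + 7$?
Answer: $2448$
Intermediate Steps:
$A{\left(Z \right)} = 7 + Z^{2} + 10 Z$
$\left(-25 + A{\left(-8 \right)}\right) \left(-72\right) = \left(-25 + \left(7 + \left(-8\right)^{2} + 10 \left(-8\right)\right)\right) \left(-72\right) = \left(-25 + \left(7 + 64 - 80\right)\right) \left(-72\right) = \left(-25 - 9\right) \left(-72\right) = \left(-34\right) \left(-72\right) = 2448$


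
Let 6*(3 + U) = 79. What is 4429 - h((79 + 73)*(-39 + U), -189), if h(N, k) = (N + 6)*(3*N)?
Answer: -172619953/3 ≈ -5.7540e+7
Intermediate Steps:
U = 61/6 (U = -3 + (1/6)*79 = -3 + 79/6 = 61/6 ≈ 10.167)
h(N, k) = 3*N*(6 + N) (h(N, k) = (6 + N)*(3*N) = 3*N*(6 + N))
4429 - h((79 + 73)*(-39 + U), -189) = 4429 - 3*(79 + 73)*(-39 + 61/6)*(6 + (79 + 73)*(-39 + 61/6)) = 4429 - 3*152*(-173/6)*(6 + 152*(-173/6)) = 4429 - 3*(-13148)*(6 - 13148/3)/3 = 4429 - 3*(-13148)*(-13130)/(3*3) = 4429 - 1*172633240/3 = 4429 - 172633240/3 = -172619953/3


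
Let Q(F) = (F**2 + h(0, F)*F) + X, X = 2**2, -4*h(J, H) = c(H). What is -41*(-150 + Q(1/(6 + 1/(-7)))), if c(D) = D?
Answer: 981557/164 ≈ 5985.1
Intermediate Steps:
h(J, H) = -H/4
X = 4
Q(F) = 4 + 3*F**2/4 (Q(F) = (F**2 + (-F/4)*F) + 4 = (F**2 - F**2/4) + 4 = 3*F**2/4 + 4 = 4 + 3*F**2/4)
-41*(-150 + Q(1/(6 + 1/(-7)))) = -41*(-150 + (4 + 3*(1/(6 + 1/(-7)))**2/4)) = -41*(-150 + (4 + 3*(1/(6 - 1/7))**2/4)) = -41*(-150 + (4 + 3*(1/(41/7))**2/4)) = -41*(-150 + (4 + 3*(7/41)**2/4)) = -41*(-150 + (4 + (3/4)*(49/1681))) = -41*(-150 + (4 + 147/6724)) = -41*(-150 + 27043/6724) = -41*(-981557/6724) = 981557/164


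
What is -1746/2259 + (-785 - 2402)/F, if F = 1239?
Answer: -1040303/310989 ≈ -3.3451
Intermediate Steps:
-1746/2259 + (-785 - 2402)/F = -1746/2259 + (-785 - 2402)/1239 = -1746*1/2259 - 3187*1/1239 = -194/251 - 3187/1239 = -1040303/310989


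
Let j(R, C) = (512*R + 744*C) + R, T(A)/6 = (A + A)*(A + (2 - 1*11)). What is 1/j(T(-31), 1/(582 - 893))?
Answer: 311/2373999096 ≈ 1.3100e-7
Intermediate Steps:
T(A) = 12*A*(-9 + A) (T(A) = 6*((A + A)*(A + (2 - 1*11))) = 6*((2*A)*(A + (2 - 11))) = 6*((2*A)*(A - 9)) = 6*((2*A)*(-9 + A)) = 6*(2*A*(-9 + A)) = 12*A*(-9 + A))
j(R, C) = 513*R + 744*C
1/j(T(-31), 1/(582 - 893)) = 1/(513*(12*(-31)*(-9 - 31)) + 744/(582 - 893)) = 1/(513*(12*(-31)*(-40)) + 744/(-311)) = 1/(513*14880 + 744*(-1/311)) = 1/(7633440 - 744/311) = 1/(2373999096/311) = 311/2373999096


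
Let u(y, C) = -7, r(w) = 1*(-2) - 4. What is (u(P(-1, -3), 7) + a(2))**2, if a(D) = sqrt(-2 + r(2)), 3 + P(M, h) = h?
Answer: 41 - 28*I*sqrt(2) ≈ 41.0 - 39.598*I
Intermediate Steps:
r(w) = -6 (r(w) = -2 - 4 = -6)
P(M, h) = -3 + h
a(D) = 2*I*sqrt(2) (a(D) = sqrt(-2 - 6) = sqrt(-8) = 2*I*sqrt(2))
(u(P(-1, -3), 7) + a(2))**2 = (-7 + 2*I*sqrt(2))**2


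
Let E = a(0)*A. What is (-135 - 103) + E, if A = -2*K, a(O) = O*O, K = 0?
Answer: -238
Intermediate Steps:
a(O) = O**2
A = 0 (A = -2*0 = 0)
E = 0 (E = 0**2*0 = 0*0 = 0)
(-135 - 103) + E = (-135 - 103) + 0 = -238 + 0 = -238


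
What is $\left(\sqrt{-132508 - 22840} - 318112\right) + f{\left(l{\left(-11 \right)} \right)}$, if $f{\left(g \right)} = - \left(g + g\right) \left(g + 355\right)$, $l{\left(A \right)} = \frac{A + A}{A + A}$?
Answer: $-318824 + 2 i \sqrt{38837} \approx -3.1882 \cdot 10^{5} + 394.14 i$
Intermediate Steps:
$l{\left(A \right)} = 1$ ($l{\left(A \right)} = \frac{2 A}{2 A} = 2 A \frac{1}{2 A} = 1$)
$f{\left(g \right)} = - 2 g \left(355 + g\right)$
$\left(\sqrt{-132508 - 22840} - 318112\right) + f{\left(l{\left(-11 \right)} \right)} = \left(\sqrt{-132508 - 22840} - 318112\right) - 2 \left(355 + 1\right) = \left(\sqrt{-155348} - 318112\right) - 2 \cdot 356 = \left(2 i \sqrt{38837} - 318112\right) - 712 = \left(-318112 + 2 i \sqrt{38837}\right) - 712 = -318824 + 2 i \sqrt{38837}$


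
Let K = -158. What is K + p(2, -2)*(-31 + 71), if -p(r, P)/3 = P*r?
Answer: 322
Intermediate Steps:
p(r, P) = -3*P*r
K + p(2, -2)*(-31 + 71) = -158 + (-3*(-2)*2)*(-31 + 71) = -158 + 12*40 = -158 + 480 = 322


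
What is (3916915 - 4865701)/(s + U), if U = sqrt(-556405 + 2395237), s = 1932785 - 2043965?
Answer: 4395251145/514964732 + 158131*sqrt(114927)/514964732 ≈ 8.6392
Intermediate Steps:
s = -111180
U = 4*sqrt(114927) (U = sqrt(1838832) = 4*sqrt(114927) ≈ 1356.0)
(3916915 - 4865701)/(s + U) = (3916915 - 4865701)/(-111180 + 4*sqrt(114927)) = -948786/(-111180 + 4*sqrt(114927))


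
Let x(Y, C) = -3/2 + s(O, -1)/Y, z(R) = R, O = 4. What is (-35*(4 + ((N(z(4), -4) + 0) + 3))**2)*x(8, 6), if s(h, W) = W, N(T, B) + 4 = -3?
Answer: 0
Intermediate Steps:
N(T, B) = -7 (N(T, B) = -4 - 3 = -7)
x(Y, C) = -3/2 - 1/Y
(-35*(4 + ((N(z(4), -4) + 0) + 3))**2)*x(8, 6) = (-35*(4 + ((-7 + 0) + 3))**2)*(-3/2 - 1/8) = (-35*(4 + (-7 + 3))**2)*(-3/2 - 1*1/8) = (-35*(4 - 4)**2)*(-3/2 - 1/8) = -35*0**2*(-13/8) = -35*0*(-13/8) = 0*(-13/8) = 0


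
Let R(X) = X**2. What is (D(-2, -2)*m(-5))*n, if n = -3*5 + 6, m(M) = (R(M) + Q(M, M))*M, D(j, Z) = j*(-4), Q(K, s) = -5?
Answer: 7200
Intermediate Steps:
D(j, Z) = -4*j
m(M) = M*(-5 + M**2) (m(M) = (M**2 - 5)*M = (-5 + M**2)*M = M*(-5 + M**2))
n = -9 (n = -15 + 6 = -9)
(D(-2, -2)*m(-5))*n = ((-4*(-2))*(-5*(-5 + (-5)**2)))*(-9) = (8*(-5*(-5 + 25)))*(-9) = (8*(-5*20))*(-9) = (8*(-100))*(-9) = -800*(-9) = 7200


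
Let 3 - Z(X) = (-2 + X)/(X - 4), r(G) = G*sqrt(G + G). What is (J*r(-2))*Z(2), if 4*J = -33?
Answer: 99*I ≈ 99.0*I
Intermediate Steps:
J = -33/4 (J = (1/4)*(-33) = -33/4 ≈ -8.2500)
r(G) = sqrt(2)*G**(3/2) (r(G) = G*sqrt(2*G) = G*(sqrt(2)*sqrt(G)) = sqrt(2)*G**(3/2))
Z(X) = 3 - (-2 + X)/(-4 + X) (Z(X) = 3 - (-2 + X)/(X - 4) = 3 - (-2 + X)/(-4 + X))
(J*r(-2))*Z(2) = (-33*sqrt(2)*(-2)**(3/2)/4)*(2*(-5 + 2)/(-4 + 2)) = (-33*sqrt(2)*(-2*I*sqrt(2))/4)*(2*(-3)/(-2)) = (-(-33)*I)*(2*(-1/2)*(-3)) = (33*I)*3 = 99*I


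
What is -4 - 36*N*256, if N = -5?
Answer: 46076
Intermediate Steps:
-4 - 36*N*256 = -4 - 36*(-5)*256 = -4 + 180*256 = -4 + 46080 = 46076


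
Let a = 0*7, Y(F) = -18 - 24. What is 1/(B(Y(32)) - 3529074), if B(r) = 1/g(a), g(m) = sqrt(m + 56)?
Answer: -197628144/697444344658655 - 2*sqrt(14)/697444344658655 ≈ -2.8336e-7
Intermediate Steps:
Y(F) = -42
a = 0
g(m) = sqrt(56 + m)
B(r) = sqrt(14)/28 (B(r) = 1/(sqrt(56 + 0)) = 1/(sqrt(56)) = 1/(2*sqrt(14)) = sqrt(14)/28)
1/(B(Y(32)) - 3529074) = 1/(sqrt(14)/28 - 3529074) = 1/(-3529074 + sqrt(14)/28)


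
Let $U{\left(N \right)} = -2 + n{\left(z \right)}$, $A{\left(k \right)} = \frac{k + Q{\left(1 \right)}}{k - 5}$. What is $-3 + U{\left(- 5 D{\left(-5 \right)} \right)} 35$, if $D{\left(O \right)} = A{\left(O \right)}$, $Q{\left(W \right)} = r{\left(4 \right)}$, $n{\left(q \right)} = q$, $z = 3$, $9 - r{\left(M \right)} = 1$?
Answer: $32$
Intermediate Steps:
$r{\left(M \right)} = 8$ ($r{\left(M \right)} = 9 - 1 = 8$)
$Q{\left(W \right)} = 8$
$A{\left(k \right)} = \frac{8 + k}{-5 + k}$ ($A{\left(k \right)} = \frac{k + 8}{k - 5} = \frac{8 + k}{-5 + k}$)
$D{\left(O \right)} = \frac{8 + O}{-5 + O}$
$U{\left(N \right)} = 1$ ($U{\left(N \right)} = -2 + 3 = 1$)
$-3 + U{\left(- 5 D{\left(-5 \right)} \right)} 35 = -3 + 1 \cdot 35 = -3 + 35 = 32$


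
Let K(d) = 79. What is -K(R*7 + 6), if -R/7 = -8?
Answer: -79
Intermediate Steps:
R = 56 (R = -7*(-8) = 56)
-K(R*7 + 6) = -1*79 = -79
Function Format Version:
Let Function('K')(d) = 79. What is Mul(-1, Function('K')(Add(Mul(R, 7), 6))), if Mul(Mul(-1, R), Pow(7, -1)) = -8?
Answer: -79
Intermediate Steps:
R = 56 (R = Mul(-7, -8) = 56)
Mul(-1, Function('K')(Add(Mul(R, 7), 6))) = Mul(-1, 79) = -79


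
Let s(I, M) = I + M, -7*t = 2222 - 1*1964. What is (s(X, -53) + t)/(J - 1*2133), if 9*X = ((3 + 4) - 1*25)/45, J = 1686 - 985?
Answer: 28319/451080 ≈ 0.062780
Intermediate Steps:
t = -258/7 (t = -(2222 - 1*1964)/7 = -(2222 - 1964)/7 = -⅐*258 = -258/7 ≈ -36.857)
J = 701
X = -2/45 (X = (((3 + 4) - 1*25)/45)/9 = ((7 - 25)*(1/45))/9 = (-18*1/45)/9 = (⅑)*(-⅖) = -2/45 ≈ -0.044444)
(s(X, -53) + t)/(J - 1*2133) = ((-2/45 - 53) - 258/7)/(701 - 1*2133) = (-2387/45 - 258/7)/(701 - 2133) = -28319/315/(-1432) = -28319/315*(-1/1432) = 28319/451080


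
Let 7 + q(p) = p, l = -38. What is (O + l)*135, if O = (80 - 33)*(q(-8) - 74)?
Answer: -569835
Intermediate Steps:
q(p) = -7 + p
O = -4183 (O = (80 - 33)*((-7 - 8) - 74) = 47*(-15 - 74) = 47*(-89) = -4183)
(O + l)*135 = (-4183 - 38)*135 = -4221*135 = -569835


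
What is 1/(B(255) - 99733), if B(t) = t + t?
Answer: -1/99223 ≈ -1.0078e-5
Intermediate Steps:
B(t) = 2*t
1/(B(255) - 99733) = 1/(2*255 - 99733) = 1/(510 - 99733) = 1/(-99223) = -1/99223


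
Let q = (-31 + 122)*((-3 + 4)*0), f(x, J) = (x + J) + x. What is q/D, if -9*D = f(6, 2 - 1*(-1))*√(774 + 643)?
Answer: 0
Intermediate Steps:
f(x, J) = J + 2*x (f(x, J) = (J + x) + x = J + 2*x)
D = -5*√1417/3 (D = -((2 - 1*(-1)) + 2*6)*√(774 + 643)/9 = -((2 + 1) + 12)*√1417/9 = -(3 + 12)*√1417/9 = -5*√1417/3 ≈ -62.738)
q = 0 (q = 91*(1*0) = 91*0 = 0)
q/D = 0/((-5*√1417/3)) = 0*(-3*√1417/7085) = 0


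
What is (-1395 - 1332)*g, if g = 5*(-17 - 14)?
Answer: 422685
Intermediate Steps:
g = -155 (g = 5*(-31) = -155)
(-1395 - 1332)*g = (-1395 - 1332)*(-155) = -2727*(-155) = 422685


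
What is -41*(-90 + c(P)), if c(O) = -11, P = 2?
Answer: 4141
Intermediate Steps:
-41*(-90 + c(P)) = -41*(-90 - 11) = -41*(-101) = 4141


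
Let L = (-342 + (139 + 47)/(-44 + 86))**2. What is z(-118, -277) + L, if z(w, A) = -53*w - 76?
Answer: 5886491/49 ≈ 1.2013e+5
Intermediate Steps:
z(w, A) = -76 - 53*w
L = 5583769/49 (L = (-342 + 186/42)**2 = (-342 + 186*(1/42))**2 = (-342 + 31/7)**2 = (-2363/7)**2 = 5583769/49 ≈ 1.1395e+5)
z(-118, -277) + L = (-76 - 53*(-118)) + 5583769/49 = (-76 + 6254) + 5583769/49 = 6178 + 5583769/49 = 5886491/49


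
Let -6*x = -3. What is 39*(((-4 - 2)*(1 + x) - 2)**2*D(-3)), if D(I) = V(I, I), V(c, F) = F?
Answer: -14157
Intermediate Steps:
x = 1/2 (x = -1/6*(-3) = 1/2 ≈ 0.50000)
D(I) = I
39*(((-4 - 2)*(1 + x) - 2)**2*D(-3)) = 39*(((-4 - 2)*(1 + 1/2) - 2)**2*(-3)) = 39*((-6*3/2 - 2)**2*(-3)) = 39*((-9 - 2)**2*(-3)) = 39*((-11)**2*(-3)) = 39*(121*(-3)) = 39*(-363) = -14157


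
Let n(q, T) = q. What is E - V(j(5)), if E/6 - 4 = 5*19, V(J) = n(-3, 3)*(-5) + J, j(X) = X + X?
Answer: 569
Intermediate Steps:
j(X) = 2*X
V(J) = 15 + J (V(J) = -3*(-5) + J = 15 + J)
E = 594 (E = 24 + 6*(5*19) = 24 + 6*95 = 24 + 570 = 594)
E - V(j(5)) = 594 - (15 + 2*5) = 594 - (15 + 10) = 594 - 1*25 = 594 - 25 = 569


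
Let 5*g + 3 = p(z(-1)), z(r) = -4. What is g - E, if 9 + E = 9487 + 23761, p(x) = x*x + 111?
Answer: -166071/5 ≈ -33214.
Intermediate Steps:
p(x) = 111 + x**2 (p(x) = x**2 + 111 = 111 + x**2)
E = 33239 (E = -9 + (9487 + 23761) = -9 + 33248 = 33239)
g = 124/5 (g = -3/5 + (111 + (-4)**2)/5 = -3/5 + (111 + 16)/5 = -3/5 + (1/5)*127 = -3/5 + 127/5 = 124/5 ≈ 24.800)
g - E = 124/5 - 1*33239 = 124/5 - 33239 = -166071/5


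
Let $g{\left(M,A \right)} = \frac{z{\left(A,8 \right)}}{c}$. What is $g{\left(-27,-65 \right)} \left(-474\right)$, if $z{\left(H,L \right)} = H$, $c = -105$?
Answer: $- \frac{2054}{7} \approx -293.43$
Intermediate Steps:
$g{\left(M,A \right)} = - \frac{A}{105}$ ($g{\left(M,A \right)} = \frac{A}{-105} = A \left(- \frac{1}{105}\right) = - \frac{A}{105}$)
$g{\left(-27,-65 \right)} \left(-474\right) = \left(- \frac{1}{105}\right) \left(-65\right) \left(-474\right) = \frac{13}{21} \left(-474\right) = - \frac{2054}{7}$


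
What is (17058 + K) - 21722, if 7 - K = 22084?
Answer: -26741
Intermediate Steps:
K = -22077 (K = 7 - 1*22084 = 7 - 22084 = -22077)
(17058 + K) - 21722 = (17058 - 22077) - 21722 = -5019 - 21722 = -26741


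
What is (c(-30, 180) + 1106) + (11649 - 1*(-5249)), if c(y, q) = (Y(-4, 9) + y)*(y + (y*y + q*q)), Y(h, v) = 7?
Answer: -747206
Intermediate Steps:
c(y, q) = (7 + y)*(y + q² + y²) (c(y, q) = (7 + y)*(y + (y*y + q*q)) = (7 + y)*(y + (y² + q²)) = (7 + y)*(y + (q² + y²)) = (7 + y)*(y + q² + y²))
(c(-30, 180) + 1106) + (11649 - 1*(-5249)) = (((-30)³ + 7*(-30) + 7*180² + 8*(-30)² - 30*180²) + 1106) + (11649 - 1*(-5249)) = ((-27000 - 210 + 7*32400 + 8*900 - 30*32400) + 1106) + (11649 + 5249) = ((-27000 - 210 + 226800 + 7200 - 972000) + 1106) + 16898 = (-765210 + 1106) + 16898 = -764104 + 16898 = -747206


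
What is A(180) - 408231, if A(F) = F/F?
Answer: -408230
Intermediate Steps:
A(F) = 1
A(180) - 408231 = 1 - 408231 = -408230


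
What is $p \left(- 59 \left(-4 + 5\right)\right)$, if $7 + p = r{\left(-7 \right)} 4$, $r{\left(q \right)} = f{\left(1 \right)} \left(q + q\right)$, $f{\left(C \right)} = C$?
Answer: $3717$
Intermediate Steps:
$r{\left(q \right)} = 2 q$ ($r{\left(q \right)} = 1 \left(q + q\right) = 1 \cdot 2 q = 2 q$)
$p = -63$ ($p = -7 + 2 \left(-7\right) 4 = -7 - 56 = -63$)
$p \left(- 59 \left(-4 + 5\right)\right) = - 63 \left(- 59 \left(-4 + 5\right)\right) = - 63 \left(\left(-59\right) 1\right) = \left(-63\right) \left(-59\right) = 3717$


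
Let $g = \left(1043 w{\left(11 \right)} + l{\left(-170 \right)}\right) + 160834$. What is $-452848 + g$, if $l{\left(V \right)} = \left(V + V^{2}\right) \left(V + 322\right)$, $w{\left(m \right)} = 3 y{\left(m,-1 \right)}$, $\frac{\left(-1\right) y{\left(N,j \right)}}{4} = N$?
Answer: $3937270$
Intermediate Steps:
$y{\left(N,j \right)} = - 4 N$
$w{\left(m \right)} = - 12 m$ ($w{\left(m \right)} = 3 \left(- 4 m\right) = - 12 m$)
$l{\left(V \right)} = \left(322 + V\right) \left(V + V^{2}\right)$ ($l{\left(V \right)} = \left(V + V^{2}\right) \left(322 + V\right) = \left(322 + V\right) \left(V + V^{2}\right)$)
$g = 4390118$ ($g = \left(1043 \left(\left(-12\right) 11\right) - 170 \left(322 + \left(-170\right)^{2} + 323 \left(-170\right)\right)\right) + 160834 = \left(1043 \left(-132\right) - 170 \left(322 + 28900 - 54910\right)\right) + 160834 = \left(-137676 - -4366960\right) + 160834 = \left(-137676 + 4366960\right) + 160834 = 4229284 + 160834 = 4390118$)
$-452848 + g = -452848 + 4390118 = 3937270$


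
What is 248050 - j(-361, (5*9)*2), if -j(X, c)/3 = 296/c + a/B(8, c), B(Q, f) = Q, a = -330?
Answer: 14876167/60 ≈ 2.4794e+5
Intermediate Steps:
j(X, c) = 495/4 - 888/c (j(X, c) = -3*(296/c - 330/8) = -3*(296/c - 330*1/8) = -3*(296/c - 165/4) = -3*(-165/4 + 296/c) = 495/4 - 888/c)
248050 - j(-361, (5*9)*2) = 248050 - (495/4 - 888/((5*9)*2)) = 248050 - (495/4 - 888/(45*2)) = 248050 - (495/4 - 888/90) = 248050 - (495/4 - 888*1/90) = 248050 - (495/4 - 148/15) = 248050 - 1*6833/60 = 248050 - 6833/60 = 14876167/60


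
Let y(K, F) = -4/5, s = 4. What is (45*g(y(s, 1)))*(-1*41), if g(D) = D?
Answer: 1476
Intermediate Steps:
y(K, F) = -4/5 (y(K, F) = -4*1/5 = -4/5)
(45*g(y(s, 1)))*(-1*41) = (45*(-4/5))*(-1*41) = -36*(-41) = 1476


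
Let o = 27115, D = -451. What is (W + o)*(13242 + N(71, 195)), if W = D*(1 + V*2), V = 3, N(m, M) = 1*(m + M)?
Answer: 323624664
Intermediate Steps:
N(m, M) = M + m (N(m, M) = 1*(M + m) = M + m)
W = -3157 (W = -451*(1 + 3*2) = -451*(1 + 6) = -451*7 = -3157)
(W + o)*(13242 + N(71, 195)) = (-3157 + 27115)*(13242 + (195 + 71)) = 23958*(13242 + 266) = 23958*13508 = 323624664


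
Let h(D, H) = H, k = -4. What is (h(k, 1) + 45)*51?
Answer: 2346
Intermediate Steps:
(h(k, 1) + 45)*51 = (1 + 45)*51 = 46*51 = 2346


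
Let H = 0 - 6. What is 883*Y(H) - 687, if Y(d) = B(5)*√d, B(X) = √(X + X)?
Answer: -687 + 1766*I*√15 ≈ -687.0 + 6839.7*I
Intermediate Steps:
B(X) = √2*√X (B(X) = √(2*X) = √2*√X)
H = -6
Y(d) = √10*√d (Y(d) = (√2*√5)*√d = √10*√d)
883*Y(H) - 687 = 883*(√10*√(-6)) - 687 = 883*(√10*(I*√6)) - 687 = 883*(2*I*√15) - 687 = 1766*I*√15 - 687 = -687 + 1766*I*√15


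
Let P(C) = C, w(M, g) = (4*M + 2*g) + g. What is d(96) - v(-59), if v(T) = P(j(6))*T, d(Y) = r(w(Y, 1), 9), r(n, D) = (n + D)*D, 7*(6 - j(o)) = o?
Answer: 27072/7 ≈ 3867.4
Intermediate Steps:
w(M, g) = 3*g + 4*M (w(M, g) = (2*g + 4*M) + g = 3*g + 4*M)
j(o) = 6 - o/7
r(n, D) = D*(D + n) (r(n, D) = (D + n)*D = D*(D + n))
d(Y) = 108 + 36*Y (d(Y) = 9*(9 + (3*1 + 4*Y)) = 9*(9 + (3 + 4*Y)) = 9*(12 + 4*Y) = 108 + 36*Y)
v(T) = 36*T/7 (v(T) = (6 - ⅐*6)*T = (6 - 6/7)*T = 36*T/7)
d(96) - v(-59) = (108 + 36*96) - 36*(-59)/7 = (108 + 3456) - 1*(-2124/7) = 3564 + 2124/7 = 27072/7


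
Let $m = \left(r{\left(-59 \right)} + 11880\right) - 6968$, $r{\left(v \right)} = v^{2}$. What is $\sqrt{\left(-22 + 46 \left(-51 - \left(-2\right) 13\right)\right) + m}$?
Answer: $\sqrt{7221} \approx 84.976$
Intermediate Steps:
$m = 8393$ ($m = \left(\left(-59\right)^{2} + 11880\right) - 6968 = \left(3481 + 11880\right) - 6968 = 15361 - 6968 = 8393$)
$\sqrt{\left(-22 + 46 \left(-51 - \left(-2\right) 13\right)\right) + m} = \sqrt{\left(-22 + 46 \left(-51 - \left(-2\right) 13\right)\right) + 8393} = \sqrt{\left(-22 + 46 \left(-51 - -26\right)\right) + 8393} = \sqrt{\left(-22 + 46 \left(-51 + 26\right)\right) + 8393} = \sqrt{\left(-22 + 46 \left(-25\right)\right) + 8393} = \sqrt{\left(-22 - 1150\right) + 8393} = \sqrt{-1172 + 8393} = \sqrt{7221}$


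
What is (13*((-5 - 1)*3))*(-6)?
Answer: 1404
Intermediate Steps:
(13*((-5 - 1)*3))*(-6) = (13*(-6*3))*(-6) = (13*(-18))*(-6) = -234*(-6) = 1404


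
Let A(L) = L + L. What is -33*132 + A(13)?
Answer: -4330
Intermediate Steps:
A(L) = 2*L
-33*132 + A(13) = -33*132 + 2*13 = -4356 + 26 = -4330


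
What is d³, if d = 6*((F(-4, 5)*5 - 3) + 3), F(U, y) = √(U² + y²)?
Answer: 1107000*√41 ≈ 7.0883e+6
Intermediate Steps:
d = 30*√41 (d = 6*((√((-4)² + 5²)*5 - 3) + 3) = 6*((√(16 + 25)*5 - 3) + 3) = 6*((√41*5 - 3) + 3) = 6*((5*√41 - 3) + 3) = 6*((-3 + 5*√41) + 3) = 6*(5*√41) = 30*√41 ≈ 192.09)
d³ = (30*√41)³ = 1107000*√41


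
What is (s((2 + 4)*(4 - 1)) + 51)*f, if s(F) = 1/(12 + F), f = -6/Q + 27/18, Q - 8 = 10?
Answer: 10717/180 ≈ 59.539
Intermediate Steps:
Q = 18 (Q = 8 + 10 = 18)
f = 7/6 (f = -6/18 + 27/18 = -6*1/18 + 27*(1/18) = -⅓ + 3/2 = 7/6 ≈ 1.1667)
(s((2 + 4)*(4 - 1)) + 51)*f = (1/(12 + (2 + 4)*(4 - 1)) + 51)*(7/6) = (1/(12 + 6*3) + 51)*(7/6) = (1/(12 + 18) + 51)*(7/6) = (1/30 + 51)*(7/6) = (1531/30)*(7/6) = 10717/180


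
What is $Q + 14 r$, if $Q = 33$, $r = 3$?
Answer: $75$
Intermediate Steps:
$Q + 14 r = 33 + 14 \cdot 3 = 33 + 42 = 75$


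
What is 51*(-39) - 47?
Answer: -2036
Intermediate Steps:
51*(-39) - 47 = -1989 - 47 = -2036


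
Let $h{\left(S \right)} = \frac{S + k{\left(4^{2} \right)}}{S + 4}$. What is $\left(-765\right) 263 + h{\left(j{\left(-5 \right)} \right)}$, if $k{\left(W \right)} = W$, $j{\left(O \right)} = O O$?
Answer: $- \frac{5834614}{29} \approx -2.0119 \cdot 10^{5}$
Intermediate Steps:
$j{\left(O \right)} = O^{2}$
$h{\left(S \right)} = \frac{16 + S}{4 + S}$ ($h{\left(S \right)} = \frac{S + 4^{2}}{S + 4} = \frac{S + 16}{4 + S} = \frac{16 + S}{4 + S}$)
$\left(-765\right) 263 + h{\left(j{\left(-5 \right)} \right)} = \left(-765\right) 263 + \frac{16 + \left(-5\right)^{2}}{4 + \left(-5\right)^{2}} = -201195 + \frac{16 + 25}{4 + 25} = -201195 + \frac{1}{29} \cdot 41 = -201195 + \frac{41}{29} = - \frac{5834614}{29}$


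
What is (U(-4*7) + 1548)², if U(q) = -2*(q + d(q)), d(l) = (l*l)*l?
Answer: 2070978064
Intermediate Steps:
d(l) = l³ (d(l) = l²*l = l³)
U(q) = -2*q - 2*q³ (U(q) = -2*(q + q³) = -2*q - 2*q³)
(U(-4*7) + 1548)² = (2*(-4*7)*(-1 - (-4*7)²) + 1548)² = (2*(-28)*(-1 - 1*(-28)²) + 1548)² = (2*(-28)*(-1 - 1*784) + 1548)² = (2*(-28)*(-1 - 784) + 1548)² = (2*(-28)*(-785) + 1548)² = (43960 + 1548)² = 45508² = 2070978064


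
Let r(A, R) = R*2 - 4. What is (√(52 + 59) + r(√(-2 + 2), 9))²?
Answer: (14 + √111)² ≈ 602.00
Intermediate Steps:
r(A, R) = -4 + 2*R (r(A, R) = 2*R - 4 = -4 + 2*R)
(√(52 + 59) + r(√(-2 + 2), 9))² = (√(52 + 59) + (-4 + 2*9))² = (√111 + (-4 + 18))² = (√111 + 14)² = (14 + √111)²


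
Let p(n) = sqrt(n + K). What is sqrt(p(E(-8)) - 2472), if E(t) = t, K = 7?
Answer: sqrt(-2472 + I) ≈ 0.0101 + 49.719*I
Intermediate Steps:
p(n) = sqrt(7 + n) (p(n) = sqrt(n + 7) = sqrt(7 + n))
sqrt(p(E(-8)) - 2472) = sqrt(sqrt(7 - 8) - 2472) = sqrt(sqrt(-1) - 2472) = sqrt(I - 2472) = sqrt(-2472 + I)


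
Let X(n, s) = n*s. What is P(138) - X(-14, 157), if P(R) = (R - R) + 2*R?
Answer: 2474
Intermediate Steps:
P(R) = 2*R (P(R) = 0 + 2*R = 2*R)
P(138) - X(-14, 157) = 2*138 - (-14)*157 = 276 - 1*(-2198) = 276 + 2198 = 2474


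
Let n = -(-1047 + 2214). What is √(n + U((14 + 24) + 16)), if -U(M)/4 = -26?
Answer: I*√1063 ≈ 32.604*I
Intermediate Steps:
U(M) = 104 (U(M) = -4*(-26) = 104)
n = -1167 (n = -1*1167 = -1167)
√(n + U((14 + 24) + 16)) = √(-1167 + 104) = √(-1063) = I*√1063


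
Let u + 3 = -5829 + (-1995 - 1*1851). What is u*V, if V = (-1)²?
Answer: -9678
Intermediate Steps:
u = -9678 (u = -3 + (-5829 + (-1995 - 1*1851)) = -3 + (-5829 + (-1995 - 1851)) = -3 + (-5829 - 3846) = -3 - 9675 = -9678)
V = 1
u*V = -9678*1 = -9678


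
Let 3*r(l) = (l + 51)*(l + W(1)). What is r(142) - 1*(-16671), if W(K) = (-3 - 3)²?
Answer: 84367/3 ≈ 28122.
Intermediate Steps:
W(K) = 36 (W(K) = (-6)² = 36)
r(l) = (36 + l)*(51 + l)/3 (r(l) = ((l + 51)*(l + 36))/3 = ((51 + l)*(36 + l))/3 = ((36 + l)*(51 + l))/3 = (36 + l)*(51 + l)/3)
r(142) - 1*(-16671) = (612 + 29*142 + (⅓)*142²) - 1*(-16671) = (612 + 4118 + (⅓)*20164) + 16671 = (612 + 4118 + 20164/3) + 16671 = 34354/3 + 16671 = 84367/3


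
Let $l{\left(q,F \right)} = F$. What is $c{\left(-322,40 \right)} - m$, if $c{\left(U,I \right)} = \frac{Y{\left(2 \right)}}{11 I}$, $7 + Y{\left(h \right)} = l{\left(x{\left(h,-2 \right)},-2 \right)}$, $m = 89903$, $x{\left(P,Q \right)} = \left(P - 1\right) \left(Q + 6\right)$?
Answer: $- \frac{39557329}{440} \approx -89903.0$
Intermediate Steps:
$x{\left(P,Q \right)} = \left(-1 + P\right) \left(6 + Q\right)$
$Y{\left(h \right)} = -9$ ($Y{\left(h \right)} = -7 - 2 = -9$)
$c{\left(U,I \right)} = - \frac{9}{11 I}$
$c{\left(-322,40 \right)} - m = - \frac{9}{11 \cdot 40} - 89903 = \left(- \frac{9}{11}\right) \frac{1}{40} - 89903 = - \frac{9}{440} - 89903 = - \frac{39557329}{440}$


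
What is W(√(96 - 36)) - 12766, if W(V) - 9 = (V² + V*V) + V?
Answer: -12637 + 2*√15 ≈ -12629.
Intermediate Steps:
W(V) = 9 + V + 2*V² (W(V) = 9 + ((V² + V*V) + V) = 9 + ((V² + V²) + V) = 9 + (2*V² + V) = 9 + (V + 2*V²) = 9 + V + 2*V²)
W(√(96 - 36)) - 12766 = (9 + √(96 - 36) + 2*(√(96 - 36))²) - 12766 = (9 + √60 + 2*(√60)²) - 12766 = (9 + 2*√15 + 2*(2*√15)²) - 12766 = (9 + 2*√15 + 2*60) - 12766 = (9 + 2*√15 + 120) - 12766 = (129 + 2*√15) - 12766 = -12637 + 2*√15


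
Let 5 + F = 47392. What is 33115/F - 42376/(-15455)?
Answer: 2519863837/732366085 ≈ 3.4407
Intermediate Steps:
F = 47387 (F = -5 + 47392 = 47387)
33115/F - 42376/(-15455) = 33115/47387 - 42376/(-15455) = 33115*(1/47387) - 42376*(-1/15455) = 33115/47387 + 42376/15455 = 2519863837/732366085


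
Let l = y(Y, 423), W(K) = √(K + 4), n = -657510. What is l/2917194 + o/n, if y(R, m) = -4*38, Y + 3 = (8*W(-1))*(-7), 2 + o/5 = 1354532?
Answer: -47041033061/4566867207 ≈ -10.301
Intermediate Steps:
o = 6772650 (o = -10 + 5*1354532 = -10 + 6772660 = 6772650)
W(K) = √(4 + K)
Y = -3 - 56*√3 (Y = -3 + (8*√(4 - 1))*(-7) = -3 + (8*√3)*(-7) = -3 - 56*√3 ≈ -99.995)
y(R, m) = -152
l = -152
l/2917194 + o/n = -152/2917194 + 6772650/(-657510) = -152*1/2917194 + 6772650*(-1/657510) = -76/1458597 - 225755/21917 = -47041033061/4566867207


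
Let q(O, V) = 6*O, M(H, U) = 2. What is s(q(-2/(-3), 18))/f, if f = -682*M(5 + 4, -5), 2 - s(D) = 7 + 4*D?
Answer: 21/1364 ≈ 0.015396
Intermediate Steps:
s(D) = -5 - 4*D (s(D) = 2 - (7 + 4*D) = 2 + (-7 - 4*D) = -5 - 4*D)
f = -1364 (f = -682*2 = -1364)
s(q(-2/(-3), 18))/f = (-5 - 24*(-2/(-3)))/(-1364) = (-5 - 24*(-2*(-⅓)))*(-1/1364) = (-5 - 24*2/3)*(-1/1364) = (-5 - 4*4)*(-1/1364) = (-5 - 16)*(-1/1364) = -21*(-1/1364) = 21/1364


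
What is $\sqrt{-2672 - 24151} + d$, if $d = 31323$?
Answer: $31323 + i \sqrt{26823} \approx 31323.0 + 163.78 i$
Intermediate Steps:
$\sqrt{-2672 - 24151} + d = \sqrt{-2672 - 24151} + 31323 = \sqrt{-26823} + 31323 = i \sqrt{26823} + 31323 = 31323 + i \sqrt{26823}$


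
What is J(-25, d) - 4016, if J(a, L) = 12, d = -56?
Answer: -4004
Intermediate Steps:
J(-25, d) - 4016 = 12 - 4016 = -4004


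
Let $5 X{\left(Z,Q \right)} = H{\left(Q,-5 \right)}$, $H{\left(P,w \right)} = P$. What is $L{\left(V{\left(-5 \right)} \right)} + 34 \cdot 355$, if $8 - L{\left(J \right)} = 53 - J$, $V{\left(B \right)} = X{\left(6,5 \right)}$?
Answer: $12026$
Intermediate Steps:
$X{\left(Z,Q \right)} = \frac{Q}{5}$
$V{\left(B \right)} = 1$ ($V{\left(B \right)} = \frac{1}{5} \cdot 5 = 1$)
$L{\left(J \right)} = -45 + J$ ($L{\left(J \right)} = 8 - \left(53 - J\right) = 8 + \left(-53 + J\right) = -45 + J$)
$L{\left(V{\left(-5 \right)} \right)} + 34 \cdot 355 = \left(-45 + 1\right) + 34 \cdot 355 = -44 + 12070 = 12026$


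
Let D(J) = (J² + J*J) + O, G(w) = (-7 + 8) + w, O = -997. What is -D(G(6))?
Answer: 899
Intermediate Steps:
G(w) = 1 + w
D(J) = -997 + 2*J² (D(J) = (J² + J*J) - 997 = (J² + J²) - 997 = 2*J² - 997 = -997 + 2*J²)
-D(G(6)) = -(-997 + 2*(1 + 6)²) = -(-997 + 2*7²) = -(-997 + 2*49) = -(-997 + 98) = -1*(-899) = 899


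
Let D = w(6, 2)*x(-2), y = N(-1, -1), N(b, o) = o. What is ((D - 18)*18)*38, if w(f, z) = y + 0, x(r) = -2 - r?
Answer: -12312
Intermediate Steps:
y = -1
w(f, z) = -1 (w(f, z) = -1 + 0 = -1)
D = 0 (D = -(-2 - 1*(-2)) = -(-2 + 2) = -1*0 = 0)
((D - 18)*18)*38 = ((0 - 18)*18)*38 = -18*18*38 = -324*38 = -12312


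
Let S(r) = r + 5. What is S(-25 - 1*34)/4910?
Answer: -27/2455 ≈ -0.010998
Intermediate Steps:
S(r) = 5 + r
S(-25 - 1*34)/4910 = (5 + (-25 - 1*34))/4910 = (5 + (-25 - 34))*(1/4910) = (5 - 59)*(1/4910) = -54*1/4910 = -27/2455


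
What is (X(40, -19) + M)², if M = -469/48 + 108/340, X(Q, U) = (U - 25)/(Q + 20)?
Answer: 1727316721/16646400 ≈ 103.77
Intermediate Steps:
X(Q, U) = (-25 + U)/(20 + Q)
M = -38569/4080 (M = -469*1/48 + 108*(1/340) = -469/48 + 27/85 = -38569/4080 ≈ -9.4532)
(X(40, -19) + M)² = ((-25 - 19)/(20 + 40) - 38569/4080)² = (-44/60 - 38569/4080)² = ((1/60)*(-44) - 38569/4080)² = (-11/15 - 38569/4080)² = (-41561/4080)² = 1727316721/16646400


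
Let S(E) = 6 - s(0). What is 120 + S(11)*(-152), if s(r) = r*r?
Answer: -792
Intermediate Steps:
s(r) = r**2
S(E) = 6 (S(E) = 6 - 1*0**2 = 6 - 1*0 = 6 + 0 = 6)
120 + S(11)*(-152) = 120 + 6*(-152) = 120 - 912 = -792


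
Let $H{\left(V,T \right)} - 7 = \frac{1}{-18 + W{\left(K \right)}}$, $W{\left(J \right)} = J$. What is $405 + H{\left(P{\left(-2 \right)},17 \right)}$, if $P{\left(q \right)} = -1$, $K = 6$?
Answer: $\frac{4943}{12} \approx 411.92$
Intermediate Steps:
$H{\left(V,T \right)} = \frac{83}{12}$ ($H{\left(V,T \right)} = 7 + \frac{1}{-18 + 6} = 7 + \frac{1}{-12} = 7 - \frac{1}{12} = \frac{83}{12}$)
$405 + H{\left(P{\left(-2 \right)},17 \right)} = 405 + \frac{83}{12} = \frac{4943}{12}$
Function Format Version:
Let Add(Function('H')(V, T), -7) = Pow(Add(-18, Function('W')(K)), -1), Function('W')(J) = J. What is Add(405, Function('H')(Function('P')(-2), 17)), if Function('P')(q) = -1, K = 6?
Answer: Rational(4943, 12) ≈ 411.92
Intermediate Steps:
Function('H')(V, T) = Rational(83, 12) (Function('H')(V, T) = Add(7, Pow(Add(-18, 6), -1)) = Add(7, Pow(-12, -1)) = Add(7, Rational(-1, 12)) = Rational(83, 12))
Add(405, Function('H')(Function('P')(-2), 17)) = Add(405, Rational(83, 12)) = Rational(4943, 12)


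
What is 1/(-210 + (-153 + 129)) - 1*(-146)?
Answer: 34163/234 ≈ 146.00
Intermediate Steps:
1/(-210 + (-153 + 129)) - 1*(-146) = 1/(-210 - 24) + 146 = 1/(-234) + 146 = -1/234 + 146 = 34163/234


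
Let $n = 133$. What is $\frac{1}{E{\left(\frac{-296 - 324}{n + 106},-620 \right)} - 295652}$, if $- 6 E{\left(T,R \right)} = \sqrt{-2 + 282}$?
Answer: $- \frac{190062}{56192210419} + \frac{3 \sqrt{70}}{786690945866} \approx -3.3823 \cdot 10^{-6}$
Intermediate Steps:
$E{\left(T,R \right)} = - \frac{\sqrt{70}}{3}$ ($E{\left(T,R \right)} = - \frac{\sqrt{-2 + 282}}{6} = - \frac{\sqrt{280}}{6} = - \frac{2 \sqrt{70}}{6} = - \frac{\sqrt{70}}{3}$)
$\frac{1}{E{\left(\frac{-296 - 324}{n + 106},-620 \right)} - 295652} = \frac{1}{- \frac{\sqrt{70}}{3} - 295652} = \frac{1}{-295652 - \frac{\sqrt{70}}{3}}$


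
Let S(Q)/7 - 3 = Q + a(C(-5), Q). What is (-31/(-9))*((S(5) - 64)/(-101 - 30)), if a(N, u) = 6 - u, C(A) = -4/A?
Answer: 31/1179 ≈ 0.026293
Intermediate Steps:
S(Q) = 63 (S(Q) = 21 + 7*(Q + (6 - Q)) = 21 + 7*6 = 21 + 42 = 63)
(-31/(-9))*((S(5) - 64)/(-101 - 30)) = (-31/(-9))*((63 - 64)/(-101 - 30)) = (-31*(-⅑))*(-1/(-131)) = 31*(-1*(-1/131))/9 = (31/9)*(1/131) = 31/1179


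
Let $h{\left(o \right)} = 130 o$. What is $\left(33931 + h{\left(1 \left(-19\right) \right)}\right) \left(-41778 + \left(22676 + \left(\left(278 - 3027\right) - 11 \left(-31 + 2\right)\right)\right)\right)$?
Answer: $-677418252$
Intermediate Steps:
$\left(33931 + h{\left(1 \left(-19\right) \right)}\right) \left(-41778 + \left(22676 + \left(\left(278 - 3027\right) - 11 \left(-31 + 2\right)\right)\right)\right) = \left(33931 + 130 \cdot 1 \left(-19\right)\right) \left(-41778 + \left(22676 + \left(\left(278 - 3027\right) - 11 \left(-31 + 2\right)\right)\right)\right) = \left(33931 + 130 \left(-19\right)\right) \left(-41778 + \left(22676 + \left(\left(278 - 3027\right) - -319\right)\right)\right) = \left(33931 - 2470\right) \left(-41778 + \left(22676 + \left(-2749 + 319\right)\right)\right) = 31461 \left(-41778 + \left(22676 - 2430\right)\right) = 31461 \left(-41778 + 20246\right) = 31461 \left(-21532\right) = -677418252$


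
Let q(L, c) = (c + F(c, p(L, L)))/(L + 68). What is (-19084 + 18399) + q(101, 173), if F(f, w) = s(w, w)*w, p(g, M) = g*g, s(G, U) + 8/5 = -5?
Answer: -914593/845 ≈ -1082.4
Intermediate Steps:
s(G, U) = -33/5 (s(G, U) = -8/5 - 5 = -33/5)
p(g, M) = g²
F(f, w) = -33*w/5
q(L, c) = (c - 33*L²/5)/(68 + L) (q(L, c) = (c - 33*L²/5)/(L + 68) = (c - 33*L²/5)/(68 + L))
(-19084 + 18399) + q(101, 173) = (-19084 + 18399) + (173 - 33/5*101²)/(68 + 101) = -685 + (173 - 33/5*10201)/169 = -685 + (173 - 336633/5)/169 = -685 + (1/169)*(-335768/5) = -685 - 335768/845 = -914593/845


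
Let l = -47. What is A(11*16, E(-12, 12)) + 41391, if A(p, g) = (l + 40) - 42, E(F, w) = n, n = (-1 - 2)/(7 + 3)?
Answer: 41342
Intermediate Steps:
n = -3/10 ≈ -0.30000
E(F, w) = -3/10
A(p, g) = -49 (A(p, g) = (-47 + 40) - 42 = -7 - 42 = -49)
A(11*16, E(-12, 12)) + 41391 = -49 + 41391 = 41342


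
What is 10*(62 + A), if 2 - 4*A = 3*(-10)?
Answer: 700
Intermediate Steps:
A = 8 (A = ½ - 3*(-10)/4 = ½ - ¼*(-30) = ½ + 15/2 = 8)
10*(62 + A) = 10*(62 + 8) = 10*70 = 700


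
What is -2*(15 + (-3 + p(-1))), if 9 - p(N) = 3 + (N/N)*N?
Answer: -38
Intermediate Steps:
p(N) = 6 - N (p(N) = 9 - (3 + (N/N)*N) = 9 - (3 + 1*N) = 9 - (3 + N) = 9 + (-3 - N) = 6 - N)
-2*(15 + (-3 + p(-1))) = -2*(15 + (-3 + (6 - 1*(-1)))) = -2*(15 + (-3 + (6 + 1))) = -2*(15 + (-3 + 7)) = -2*(15 + 4) = -2*19 = -38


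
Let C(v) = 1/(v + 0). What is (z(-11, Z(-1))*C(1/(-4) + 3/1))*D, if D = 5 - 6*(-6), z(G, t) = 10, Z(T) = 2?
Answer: 1640/11 ≈ 149.09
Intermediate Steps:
C(v) = 1/v
D = 41 (D = 5 + 36 = 41)
(z(-11, Z(-1))*C(1/(-4) + 3/1))*D = (10/(1/(-4) + 3/1))*41 = (10/(1*(-¼) + 3*1))*41 = (10/(-¼ + 3))*41 = (10/(11/4))*41 = (10*(4/11))*41 = (40/11)*41 = 1640/11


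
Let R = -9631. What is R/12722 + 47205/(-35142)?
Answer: -78249551/37256377 ≈ -2.1003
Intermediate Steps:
R/12722 + 47205/(-35142) = -9631/12722 + 47205/(-35142) = -9631*1/12722 + 47205*(-1/35142) = -9631/12722 - 15735/11714 = -78249551/37256377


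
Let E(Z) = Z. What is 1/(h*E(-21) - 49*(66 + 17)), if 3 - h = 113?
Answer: -1/1757 ≈ -0.00056915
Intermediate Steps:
h = -110 (h = 3 - 1*113 = 3 - 113 = -110)
1/(h*E(-21) - 49*(66 + 17)) = 1/(-110*(-21) - 49*(66 + 17)) = 1/(2310 - 49*83) = 1/(2310 - 4067) = 1/(-1757) = -1/1757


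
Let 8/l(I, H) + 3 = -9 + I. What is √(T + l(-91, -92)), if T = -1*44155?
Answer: I*√468441219/103 ≈ 210.13*I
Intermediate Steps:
l(I, H) = 8/(-12 + I) (l(I, H) = 8/(-3 + (-9 + I)) = 8/(-12 + I))
T = -44155
√(T + l(-91, -92)) = √(-44155 + 8/(-12 - 91)) = √(-44155 + 8/(-103)) = √(-44155 + 8*(-1/103)) = √(-44155 - 8/103) = √(-4547973/103) = I*√468441219/103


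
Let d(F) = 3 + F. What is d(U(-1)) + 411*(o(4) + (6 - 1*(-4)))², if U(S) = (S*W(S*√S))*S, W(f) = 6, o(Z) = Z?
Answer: 80565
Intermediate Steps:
U(S) = 6*S² (U(S) = (S*6)*S = (6*S)*S = 6*S²)
d(U(-1)) + 411*(o(4) + (6 - 1*(-4)))² = (3 + 6*(-1)²) + 411*(4 + (6 - 1*(-4)))² = (3 + 6*1) + 411*(4 + (6 + 4))² = (3 + 6) + 411*(4 + 10)² = 9 + 411*14² = 9 + 411*196 = 9 + 80556 = 80565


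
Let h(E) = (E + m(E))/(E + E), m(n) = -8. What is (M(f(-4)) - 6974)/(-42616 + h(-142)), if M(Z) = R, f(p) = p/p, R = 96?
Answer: 976676/6051397 ≈ 0.16140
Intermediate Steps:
f(p) = 1
M(Z) = 96
h(E) = (-8 + E)/(2*E) (h(E) = (E - 8)/(E + E) = (-8 + E)/((2*E)) = (-8 + E)*(1/(2*E)) = (-8 + E)/(2*E))
(M(f(-4)) - 6974)/(-42616 + h(-142)) = (96 - 6974)/(-42616 + (1/2)*(-8 - 142)/(-142)) = -6878/(-42616 + (1/2)*(-1/142)*(-150)) = -6878/(-42616 + 75/142) = -6878/(-6051397/142) = -6878*(-142/6051397) = 976676/6051397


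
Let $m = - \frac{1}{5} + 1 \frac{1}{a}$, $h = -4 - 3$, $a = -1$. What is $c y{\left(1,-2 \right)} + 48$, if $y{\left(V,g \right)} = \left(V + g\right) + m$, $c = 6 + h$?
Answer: $\frac{251}{5} \approx 50.2$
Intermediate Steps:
$h = -7$
$m = - \frac{6}{5}$ ($m = - \frac{1}{5} + 1 \frac{1}{-1} = \left(-1\right) \frac{1}{5} + 1 \left(-1\right) = - \frac{1}{5} - 1 = - \frac{6}{5} \approx -1.2$)
$c = -1$ ($c = 6 - 7 = -1$)
$y{\left(V,g \right)} = - \frac{6}{5} + V + g$ ($y{\left(V,g \right)} = \left(V + g\right) - \frac{6}{5} = - \frac{6}{5} + V + g$)
$c y{\left(1,-2 \right)} + 48 = - (- \frac{6}{5} + 1 - 2) + 48 = \left(-1\right) \left(- \frac{11}{5}\right) + 48 = \frac{11}{5} + 48 = \frac{251}{5}$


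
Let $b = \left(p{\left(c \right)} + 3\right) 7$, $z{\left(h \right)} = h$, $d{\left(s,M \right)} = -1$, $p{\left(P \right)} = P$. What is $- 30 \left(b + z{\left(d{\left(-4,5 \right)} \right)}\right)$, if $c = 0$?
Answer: $-600$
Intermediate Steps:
$b = 21$ ($b = \left(0 + 3\right) 7 = 3 \cdot 7 = 21$)
$- 30 \left(b + z{\left(d{\left(-4,5 \right)} \right)}\right) = - 30 \left(21 - 1\right) = \left(-30\right) 20 = -600$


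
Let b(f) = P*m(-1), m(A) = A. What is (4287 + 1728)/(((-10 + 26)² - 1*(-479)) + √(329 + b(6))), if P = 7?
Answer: 631575/77129 - 6015*√322/539903 ≈ 7.9886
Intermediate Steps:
b(f) = -7 (b(f) = 7*(-1) = -7)
(4287 + 1728)/(((-10 + 26)² - 1*(-479)) + √(329 + b(6))) = (4287 + 1728)/(((-10 + 26)² - 1*(-479)) + √(329 - 7)) = 6015/((16² + 479) + √322) = 6015/((256 + 479) + √322) = 6015/(735 + √322)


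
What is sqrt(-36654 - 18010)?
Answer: 2*I*sqrt(13666) ≈ 233.8*I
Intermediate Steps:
sqrt(-36654 - 18010) = sqrt(-54664) = 2*I*sqrt(13666)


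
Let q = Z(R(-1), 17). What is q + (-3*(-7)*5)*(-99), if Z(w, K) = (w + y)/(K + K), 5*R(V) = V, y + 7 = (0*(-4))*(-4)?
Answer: -883593/85 ≈ -10395.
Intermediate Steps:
y = -7 (y = -7 + (0*(-4))*(-4) = -7 + 0*(-4) = -7 + 0 = -7)
R(V) = V/5
Z(w, K) = (-7 + w)/(2*K) (Z(w, K) = (w - 7)/(K + K) = (-7 + w)/((2*K)) = (-7 + w)*(1/(2*K)) = (-7 + w)/(2*K))
q = -18/85 (q = (½)*(-7 + (⅕)*(-1))/17 = (½)*(1/17)*(-7 - ⅕) = (½)*(1/17)*(-36/5) = -18/85 ≈ -0.21176)
q + (-3*(-7)*5)*(-99) = -18/85 + (-3*(-7)*5)*(-99) = -18/85 + (21*5)*(-99) = -18/85 + 105*(-99) = -18/85 - 10395 = -883593/85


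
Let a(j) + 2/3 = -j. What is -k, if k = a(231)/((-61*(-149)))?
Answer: 695/27267 ≈ 0.025489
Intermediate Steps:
a(j) = -2/3 - j
k = -695/27267 (k = (-2/3 - 1*231)/((-61*(-149))) = (-2/3 - 231)/9089 = -695/3*1/9089 = -695/27267 ≈ -0.025489)
-k = -1*(-695/27267) = 695/27267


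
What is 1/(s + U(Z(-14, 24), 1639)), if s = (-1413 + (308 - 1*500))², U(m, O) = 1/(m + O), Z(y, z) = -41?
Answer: 1598/4116487951 ≈ 3.8820e-7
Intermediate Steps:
U(m, O) = 1/(O + m)
s = 2576025 (s = (-1413 + (308 - 500))² = (-1413 - 192)² = (-1605)² = 2576025)
1/(s + U(Z(-14, 24), 1639)) = 1/(2576025 + 1/(1639 - 41)) = 1/(2576025 + 1/1598) = 1/(4116487951/1598) = 1598/4116487951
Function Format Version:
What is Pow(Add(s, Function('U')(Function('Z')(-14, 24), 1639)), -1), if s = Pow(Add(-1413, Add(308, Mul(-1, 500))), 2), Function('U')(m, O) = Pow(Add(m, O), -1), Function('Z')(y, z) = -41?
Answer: Rational(1598, 4116487951) ≈ 3.8820e-7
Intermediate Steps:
Function('U')(m, O) = Pow(Add(O, m), -1)
s = 2576025 (s = Pow(Add(-1413, Add(308, -500)), 2) = Pow(Add(-1413, -192), 2) = Pow(-1605, 2) = 2576025)
Pow(Add(s, Function('U')(Function('Z')(-14, 24), 1639)), -1) = Pow(Add(2576025, Pow(Add(1639, -41), -1)), -1) = Pow(Add(2576025, Pow(1598, -1)), -1) = Pow(Add(2576025, Rational(1, 1598)), -1) = Pow(Rational(4116487951, 1598), -1) = Rational(1598, 4116487951)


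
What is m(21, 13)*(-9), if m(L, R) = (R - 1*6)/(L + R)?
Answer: -63/34 ≈ -1.8529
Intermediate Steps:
m(L, R) = (-6 + R)/(L + R) (m(L, R) = (R - 6)/(L + R) = (-6 + R)/(L + R))
m(21, 13)*(-9) = ((-6 + 13)/(21 + 13))*(-9) = (7/34)*(-9) = -63/34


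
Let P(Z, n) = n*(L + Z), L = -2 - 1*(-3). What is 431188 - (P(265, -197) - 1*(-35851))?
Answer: 447739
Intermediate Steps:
L = 1 (L = -2 + 3 = 1)
P(Z, n) = n*(1 + Z)
431188 - (P(265, -197) - 1*(-35851)) = 431188 - (-197*(1 + 265) - 1*(-35851)) = 431188 - (-197*266 + 35851) = 431188 - (-52402 + 35851) = 431188 - 1*(-16551) = 431188 + 16551 = 447739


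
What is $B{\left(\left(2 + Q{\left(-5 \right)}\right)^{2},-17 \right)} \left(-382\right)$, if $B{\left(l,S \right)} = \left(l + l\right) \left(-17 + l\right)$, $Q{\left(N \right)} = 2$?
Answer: $12224$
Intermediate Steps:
$B{\left(l,S \right)} = 2 l \left(-17 + l\right)$
$B{\left(\left(2 + Q{\left(-5 \right)}\right)^{2},-17 \right)} \left(-382\right) = 2 \left(2 + 2\right)^{2} \left(-17 + \left(2 + 2\right)^{2}\right) \left(-382\right) = 2 \cdot 4^{2} \left(-17 + 4^{2}\right) \left(-382\right) = 2 \cdot 16 \left(-17 + 16\right) \left(-382\right) = 2 \cdot 16 \left(-1\right) \left(-382\right) = \left(-32\right) \left(-382\right) = 12224$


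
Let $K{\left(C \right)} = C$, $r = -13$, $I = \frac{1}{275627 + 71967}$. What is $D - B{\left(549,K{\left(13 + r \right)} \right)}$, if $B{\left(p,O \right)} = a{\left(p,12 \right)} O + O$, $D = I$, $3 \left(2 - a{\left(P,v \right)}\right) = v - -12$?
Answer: $\frac{1}{347594} \approx 2.8769 \cdot 10^{-6}$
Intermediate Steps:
$I = \frac{1}{347594} \approx 2.8769 \cdot 10^{-6}$
$a{\left(P,v \right)} = -2 - \frac{v}{3}$ ($a{\left(P,v \right)} = 2 - \frac{v - -12}{3} = 2 - \frac{v + 12}{3} = 2 - \frac{12 + v}{3} = 2 - \left(4 + \frac{v}{3}\right) = -2 - \frac{v}{3}$)
$D = \frac{1}{347594} \approx 2.8769 \cdot 10^{-6}$
$B{\left(p,O \right)} = - 5 O$ ($B{\left(p,O \right)} = \left(-2 - 4\right) O + O = - 6 O + O = - 5 O$)
$D - B{\left(549,K{\left(13 + r \right)} \right)} = \frac{1}{347594} - - 5 \left(13 - 13\right) = \frac{1}{347594} - \left(-5\right) 0 = \frac{1}{347594} - 0 = \frac{1}{347594} + 0 = \frac{1}{347594}$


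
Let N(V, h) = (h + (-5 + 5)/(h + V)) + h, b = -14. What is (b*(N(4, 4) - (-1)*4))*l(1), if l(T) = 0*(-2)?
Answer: 0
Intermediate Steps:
N(V, h) = 2*h (N(V, h) = (h + 0/(V + h)) + h = (h + 0) + h = h + h = 2*h)
l(T) = 0
(b*(N(4, 4) - (-1)*4))*l(1) = -14*(2*4 - (-1)*4)*0 = -14*(8 - 1*(-4))*0 = -14*(8 + 4)*0 = -14*12*0 = -168*0 = 0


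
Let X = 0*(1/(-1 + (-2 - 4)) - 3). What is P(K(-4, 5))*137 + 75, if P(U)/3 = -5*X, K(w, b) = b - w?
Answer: 75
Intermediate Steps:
X = 0 (X = 0*(1/(-1 - 6) - 3) = 0*(1/(-7) - 3) = 0*(-⅐ - 3) = 0*(-22/7) = 0)
P(U) = 0 (P(U) = 3*(-5*0) = 3*0 = 0)
P(K(-4, 5))*137 + 75 = 0*137 + 75 = 0 + 75 = 75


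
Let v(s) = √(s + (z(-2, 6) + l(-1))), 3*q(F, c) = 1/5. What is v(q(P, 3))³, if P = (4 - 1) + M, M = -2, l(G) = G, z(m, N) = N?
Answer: 152*√285/225 ≈ 11.405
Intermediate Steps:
P = 1 (P = (4 - 1) - 2 = 3 - 2 = 1)
q(F, c) = 1/15 (q(F, c) = (⅓)/5 = (⅓)*(⅕) = 1/15)
v(s) = √(5 + s) (v(s) = √(s + (6 - 1)) = √(s + 5) = √(5 + s))
v(q(P, 3))³ = (√(5 + 1/15))³ = (√(76/15))³ = (2*√285/15)³ = 152*√285/225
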